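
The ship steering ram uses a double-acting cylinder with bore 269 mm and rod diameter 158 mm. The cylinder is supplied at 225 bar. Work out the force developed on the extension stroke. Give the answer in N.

F ≈ 1.28e6 N

Cap-side area A_cap = π/4 × (269 mm)² = 56830 mm^2
F = P × A_cap = 225 bar × A_cap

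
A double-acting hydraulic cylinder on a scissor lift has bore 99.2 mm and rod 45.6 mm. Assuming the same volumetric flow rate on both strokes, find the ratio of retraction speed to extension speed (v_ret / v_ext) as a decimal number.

Cap-side area A_cap = π/4 × (99.2 mm)² = 7729 mm^2
Rod-side annular area A_ann = π/4 × (99.2² − 45.6²) = 6096 mm^2
For equal Q, v ∝ 1/A, so v_ret/v_ext = A_cap/A_ann.

v_ret/v_ext ≈ 1.27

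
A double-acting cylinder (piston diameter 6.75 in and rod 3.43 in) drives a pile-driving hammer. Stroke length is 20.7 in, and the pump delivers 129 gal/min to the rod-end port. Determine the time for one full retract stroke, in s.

Rod-side annular area A_ann = π/4 × (6.75² − 3.43²) = 26.54 in^2
Swept volume V = A × L; t = V / Q = A·L / Q

t ≈ 1.11 s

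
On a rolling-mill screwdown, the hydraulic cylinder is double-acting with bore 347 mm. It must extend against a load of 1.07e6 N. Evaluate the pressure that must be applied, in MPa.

P ≈ 11.3 MPa

Cap-side area A_cap = π/4 × (347 mm)² = 94570 mm^2
P = F / A = 1.07e6 N / A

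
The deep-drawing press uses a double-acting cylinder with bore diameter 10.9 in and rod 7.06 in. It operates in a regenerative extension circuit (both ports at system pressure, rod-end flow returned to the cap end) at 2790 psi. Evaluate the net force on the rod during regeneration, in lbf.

F ≈ 1.09e5 lbf

With equal pressure on both faces, forces on the annular region cancel; the net push is pressure × rod cross-section.
Rod cross-section A_rod = π/4 × (7.06 in)² = 39.15 in^2
F = P × A_rod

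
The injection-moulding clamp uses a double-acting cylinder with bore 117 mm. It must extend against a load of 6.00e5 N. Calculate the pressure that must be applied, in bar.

Cap-side area A_cap = π/4 × (117 mm)² = 10750 mm^2
P = F / A = 6.00e5 N / A

P ≈ 558 bar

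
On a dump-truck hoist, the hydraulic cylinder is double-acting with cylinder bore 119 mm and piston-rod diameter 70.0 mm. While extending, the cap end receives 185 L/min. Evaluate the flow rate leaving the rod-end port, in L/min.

Q_out ≈ 121 L/min

Cap-side area A_cap = π/4 × (119 mm)² = 11120 mm^2
Rod-side annular area A_ann = π/4 × (119² − 70.0²) = 7274 mm^2
Piston speed v = Q_in/A_cap; rod-end outflow Q_out = v × A_ann = Q_in × A_ann/A_cap.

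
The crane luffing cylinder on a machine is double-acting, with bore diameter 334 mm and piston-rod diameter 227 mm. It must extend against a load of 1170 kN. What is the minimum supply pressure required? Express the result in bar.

Cap-side area A_cap = π/4 × (334 mm)² = 87620 mm^2
P = F / A = 1170 kN / A

P ≈ 134 bar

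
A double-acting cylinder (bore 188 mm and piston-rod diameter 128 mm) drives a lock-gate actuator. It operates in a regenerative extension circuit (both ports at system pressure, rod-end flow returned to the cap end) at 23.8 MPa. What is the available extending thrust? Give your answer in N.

F ≈ 3.06e5 N

With equal pressure on both faces, forces on the annular region cancel; the net push is pressure × rod cross-section.
Rod cross-section A_rod = π/4 × (128 mm)² = 12870 mm^2
F = P × A_rod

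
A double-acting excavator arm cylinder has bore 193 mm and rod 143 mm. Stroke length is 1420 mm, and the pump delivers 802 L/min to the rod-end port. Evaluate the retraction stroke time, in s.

Rod-side annular area A_ann = π/4 × (193² − 143²) = 13190 mm^2
Swept volume V = A × L; t = V / Q = A·L / Q

t ≈ 1.40 s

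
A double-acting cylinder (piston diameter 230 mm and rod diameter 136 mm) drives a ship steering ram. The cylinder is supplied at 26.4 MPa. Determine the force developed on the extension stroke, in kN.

F ≈ 1100 kN

Cap-side area A_cap = π/4 × (230 mm)² = 41550 mm^2
F = P × A_cap = 26.4 MPa × A_cap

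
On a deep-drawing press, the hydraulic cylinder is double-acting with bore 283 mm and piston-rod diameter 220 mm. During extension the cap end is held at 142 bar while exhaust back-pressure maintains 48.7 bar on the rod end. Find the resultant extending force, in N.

Cap-side area A_cap = π/4 × (283 mm)² = 62900 mm^2
Rod-side annular area A_ann = π/4 × (283² − 220²) = 24890 mm^2
Net thrust = P_cap·A_cap − P_rod·A_ann = 8.932e5 N − 1.212e5 N

F ≈ 7.72e5 N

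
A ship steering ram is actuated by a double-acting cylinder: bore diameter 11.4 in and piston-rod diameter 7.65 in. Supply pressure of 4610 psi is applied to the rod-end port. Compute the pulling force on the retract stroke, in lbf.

Rod-side annular area A_ann = π/4 × (11.4² − 7.65²) = 56.11 in^2
On retraction the pressure acts on the annular area (bore minus rod).
F = P × A_ann

F ≈ 2.59e5 lbf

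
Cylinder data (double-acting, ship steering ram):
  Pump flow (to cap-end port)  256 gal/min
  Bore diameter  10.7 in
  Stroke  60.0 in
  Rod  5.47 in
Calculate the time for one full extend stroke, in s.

t ≈ 5.47 s

Cap-side area A_cap = π/4 × (10.7 in)² = 89.92 in^2
Swept volume V = A × L; t = V / Q = A·L / Q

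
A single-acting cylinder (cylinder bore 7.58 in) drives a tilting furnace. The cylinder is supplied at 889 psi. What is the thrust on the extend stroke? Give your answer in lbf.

F ≈ 40100 lbf

Cap-side area A_cap = π/4 × (7.58 in)² = 45.13 in^2
F = P × A_cap = 889 psi × A_cap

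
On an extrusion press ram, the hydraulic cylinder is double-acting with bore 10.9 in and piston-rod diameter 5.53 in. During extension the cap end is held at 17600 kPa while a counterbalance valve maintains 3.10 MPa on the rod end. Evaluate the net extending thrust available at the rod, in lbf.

Cap-side area A_cap = π/4 × (10.9 in)² = 93.31 in^2
Rod-side annular area A_ann = π/4 × (10.9² − 5.53²) = 69.29 in^2
Net thrust = P_cap·A_cap − P_rod·A_ann = 2.382e5 lbf − 31160 lbf

F ≈ 2.07e5 lbf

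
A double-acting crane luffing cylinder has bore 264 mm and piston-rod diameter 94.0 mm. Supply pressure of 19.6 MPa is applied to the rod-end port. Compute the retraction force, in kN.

F ≈ 937 kN

Rod-side annular area A_ann = π/4 × (264² − 94.0²) = 47800 mm^2
On retraction the pressure acts on the annular area (bore minus rod).
F = P × A_ann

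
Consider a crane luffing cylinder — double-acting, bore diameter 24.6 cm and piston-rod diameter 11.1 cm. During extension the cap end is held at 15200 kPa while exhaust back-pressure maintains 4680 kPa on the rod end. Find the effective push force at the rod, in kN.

F ≈ 545 kN

Cap-side area A_cap = π/4 × (24.6 cm)² = 475.3 cm^2
Rod-side annular area A_ann = π/4 × (24.6² − 11.1²) = 378.5 cm^2
Net thrust = P_cap·A_cap − P_rod·A_ann = 722.4 kN − 177.1 kN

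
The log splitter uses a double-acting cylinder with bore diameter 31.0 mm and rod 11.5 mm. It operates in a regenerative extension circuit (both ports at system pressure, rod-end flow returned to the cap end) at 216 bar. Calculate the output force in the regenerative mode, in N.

F ≈ 2240 N

With equal pressure on both faces, forces on the annular region cancel; the net push is pressure × rod cross-section.
Rod cross-section A_rod = π/4 × (11.5 mm)² = 103.9 mm^2
F = P × A_rod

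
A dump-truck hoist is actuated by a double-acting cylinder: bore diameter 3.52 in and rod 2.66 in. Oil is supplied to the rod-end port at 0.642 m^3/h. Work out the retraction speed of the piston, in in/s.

v ≈ 2.61 in/s

Rod-side annular area A_ann = π/4 × (3.52² − 2.66²) = 4.174 in^2
Flow into the rod-end port fills the annular volume.
v = Q / A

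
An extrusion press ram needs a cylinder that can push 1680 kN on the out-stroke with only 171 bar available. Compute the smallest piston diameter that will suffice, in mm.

D ≈ 354 mm

Extension force acts on the full piston face: F = P × (π/4)D².
D = √(4F / (πP)) = √(4 × 1680 kN / (π × 171 bar))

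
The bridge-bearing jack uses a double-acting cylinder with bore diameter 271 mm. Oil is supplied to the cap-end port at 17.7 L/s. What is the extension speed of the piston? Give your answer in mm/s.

v ≈ 307 mm/s

Cap-side area A_cap = π/4 × (271 mm)² = 57680 mm^2
v = Q / A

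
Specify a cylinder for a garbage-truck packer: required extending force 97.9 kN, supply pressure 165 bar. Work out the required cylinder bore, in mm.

Extension force acts on the full piston face: F = P × (π/4)D².
D = √(4F / (πP)) = √(4 × 97.9 kN / (π × 165 bar))

D ≈ 86.9 mm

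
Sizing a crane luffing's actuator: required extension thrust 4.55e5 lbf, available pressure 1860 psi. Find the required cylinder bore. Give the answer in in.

Extension force acts on the full piston face: F = P × (π/4)D².
D = √(4F / (πP)) = √(4 × 4.55e5 lbf / (π × 1860 psi))

D ≈ 17.6 in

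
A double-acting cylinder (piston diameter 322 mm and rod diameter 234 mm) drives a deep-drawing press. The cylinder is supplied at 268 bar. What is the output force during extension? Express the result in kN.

F ≈ 2180 kN

Cap-side area A_cap = π/4 × (322 mm)² = 81430 mm^2
F = P × A_cap = 268 bar × A_cap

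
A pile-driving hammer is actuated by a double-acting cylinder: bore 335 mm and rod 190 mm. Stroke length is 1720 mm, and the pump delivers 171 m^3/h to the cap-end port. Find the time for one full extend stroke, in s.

Cap-side area A_cap = π/4 × (335 mm)² = 88140 mm^2
Swept volume V = A × L; t = V / Q = A·L / Q

t ≈ 3.19 s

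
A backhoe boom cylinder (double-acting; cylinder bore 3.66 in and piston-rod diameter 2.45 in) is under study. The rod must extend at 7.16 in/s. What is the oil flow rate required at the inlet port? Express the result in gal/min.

Cap-side area A_cap = π/4 × (3.66 in)² = 10.52 in^2
Q = A × v

Q ≈ 19.6 gal/min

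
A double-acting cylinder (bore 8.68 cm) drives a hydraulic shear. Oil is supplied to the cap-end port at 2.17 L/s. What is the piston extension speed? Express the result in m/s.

v ≈ 0.367 m/s

Cap-side area A_cap = π/4 × (8.68 cm)² = 59.17 cm^2
v = Q / A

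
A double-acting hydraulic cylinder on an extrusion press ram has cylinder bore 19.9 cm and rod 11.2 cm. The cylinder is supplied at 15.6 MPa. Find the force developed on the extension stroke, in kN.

Cap-side area A_cap = π/4 × (19.9 cm)² = 311.0 cm^2
F = P × A_cap = 15.6 MPa × A_cap

F ≈ 485 kN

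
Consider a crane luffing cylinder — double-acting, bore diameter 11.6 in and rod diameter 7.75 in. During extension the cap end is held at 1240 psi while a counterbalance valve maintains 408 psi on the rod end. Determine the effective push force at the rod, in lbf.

Cap-side area A_cap = π/4 × (11.6 in)² = 105.7 in^2
Rod-side annular area A_ann = π/4 × (11.6² − 7.75²) = 58.51 in^2
Net thrust = P_cap·A_cap − P_rod·A_ann = 1.310e5 lbf − 23870 lbf

F ≈ 1.07e5 lbf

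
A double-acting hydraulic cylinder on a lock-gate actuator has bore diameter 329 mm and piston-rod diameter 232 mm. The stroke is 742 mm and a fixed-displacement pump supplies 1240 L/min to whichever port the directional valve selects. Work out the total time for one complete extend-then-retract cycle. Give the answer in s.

Cap-side area A_cap = π/4 × (329 mm)² = 85010 mm^2
Rod-side annular area A_ann = π/4 × (329² − 232²) = 42740 mm^2
t_ext = A_cap·L/Q = 3.052 s
t_ret = A_ann·L/Q = 1.534 s
t_cycle = t_ext + t_ret

t ≈ 4.59 s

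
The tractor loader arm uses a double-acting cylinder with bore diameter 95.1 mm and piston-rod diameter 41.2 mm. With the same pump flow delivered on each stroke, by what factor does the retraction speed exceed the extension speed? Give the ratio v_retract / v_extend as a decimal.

Cap-side area A_cap = π/4 × (95.1 mm)² = 7103 mm^2
Rod-side annular area A_ann = π/4 × (95.1² − 41.2²) = 5770 mm^2
For equal Q, v ∝ 1/A, so v_ret/v_ext = A_cap/A_ann.

v_ret/v_ext ≈ 1.23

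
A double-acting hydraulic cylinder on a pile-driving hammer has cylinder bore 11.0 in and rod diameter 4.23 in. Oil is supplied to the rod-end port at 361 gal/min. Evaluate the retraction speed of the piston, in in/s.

v ≈ 17.2 in/s

Rod-side annular area A_ann = π/4 × (11.0² − 4.23²) = 80.98 in^2
Flow into the rod-end port fills the annular volume.
v = Q / A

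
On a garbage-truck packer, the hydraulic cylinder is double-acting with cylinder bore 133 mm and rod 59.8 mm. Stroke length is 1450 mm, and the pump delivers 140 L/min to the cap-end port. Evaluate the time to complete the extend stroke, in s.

t ≈ 8.63 s

Cap-side area A_cap = π/4 × (133 mm)² = 13890 mm^2
Swept volume V = A × L; t = V / Q = A·L / Q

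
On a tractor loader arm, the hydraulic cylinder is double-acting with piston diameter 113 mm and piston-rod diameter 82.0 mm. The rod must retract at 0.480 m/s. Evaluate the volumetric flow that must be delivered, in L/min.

Q ≈ 137 L/min

Rod-side annular area A_ann = π/4 × (113² − 82.0²) = 4748 mm^2
Q = A × v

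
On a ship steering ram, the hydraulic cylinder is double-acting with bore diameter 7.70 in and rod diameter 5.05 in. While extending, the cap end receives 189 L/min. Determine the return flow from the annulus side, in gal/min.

Q_out ≈ 28.5 gal/min

Cap-side area A_cap = π/4 × (7.70 in)² = 46.57 in^2
Rod-side annular area A_ann = π/4 × (7.70² − 5.05²) = 26.54 in^2
Piston speed v = Q_in/A_cap; rod-end outflow Q_out = v × A_ann = Q_in × A_ann/A_cap.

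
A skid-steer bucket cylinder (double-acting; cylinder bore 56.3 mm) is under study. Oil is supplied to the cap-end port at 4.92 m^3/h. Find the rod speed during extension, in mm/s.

Cap-side area A_cap = π/4 × (56.3 mm)² = 2489 mm^2
v = Q / A

v ≈ 549 mm/s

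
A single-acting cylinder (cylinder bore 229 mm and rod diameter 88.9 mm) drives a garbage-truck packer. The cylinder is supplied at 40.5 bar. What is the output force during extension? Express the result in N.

F ≈ 1.67e5 N

Cap-side area A_cap = π/4 × (229 mm)² = 41190 mm^2
F = P × A_cap = 40.5 bar × A_cap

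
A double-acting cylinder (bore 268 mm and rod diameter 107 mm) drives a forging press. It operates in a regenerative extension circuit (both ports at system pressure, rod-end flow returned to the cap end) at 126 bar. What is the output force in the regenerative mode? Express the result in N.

F ≈ 1.13e5 N

With equal pressure on both faces, forces on the annular region cancel; the net push is pressure × rod cross-section.
Rod cross-section A_rod = π/4 × (107 mm)² = 8992 mm^2
F = P × A_rod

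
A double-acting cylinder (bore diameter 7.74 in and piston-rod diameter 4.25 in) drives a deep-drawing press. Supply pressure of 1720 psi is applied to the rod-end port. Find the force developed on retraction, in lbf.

F ≈ 56500 lbf

Rod-side annular area A_ann = π/4 × (7.74² − 4.25²) = 32.87 in^2
On retraction the pressure acts on the annular area (bore minus rod).
F = P × A_ann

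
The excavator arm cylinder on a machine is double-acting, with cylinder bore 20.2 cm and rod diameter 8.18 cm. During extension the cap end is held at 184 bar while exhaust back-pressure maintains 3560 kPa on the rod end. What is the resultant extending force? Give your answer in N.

F ≈ 4.94e5 N

Cap-side area A_cap = π/4 × (20.2 cm)² = 320.5 cm^2
Rod-side annular area A_ann = π/4 × (20.2² − 8.18²) = 267.9 cm^2
Net thrust = P_cap·A_cap − P_rod·A_ann = 5.897e5 N − 95380 N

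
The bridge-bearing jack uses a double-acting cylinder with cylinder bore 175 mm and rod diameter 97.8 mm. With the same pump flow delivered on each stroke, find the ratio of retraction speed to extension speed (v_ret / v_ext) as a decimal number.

v_ret/v_ext ≈ 1.45

Cap-side area A_cap = π/4 × (175 mm)² = 24050 mm^2
Rod-side annular area A_ann = π/4 × (175² − 97.8²) = 16540 mm^2
For equal Q, v ∝ 1/A, so v_ret/v_ext = A_cap/A_ann.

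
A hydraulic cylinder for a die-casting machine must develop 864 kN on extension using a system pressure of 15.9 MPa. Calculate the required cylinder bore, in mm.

Extension force acts on the full piston face: F = P × (π/4)D².
D = √(4F / (πP)) = √(4 × 864 kN / (π × 15.9 MPa))

D ≈ 263 mm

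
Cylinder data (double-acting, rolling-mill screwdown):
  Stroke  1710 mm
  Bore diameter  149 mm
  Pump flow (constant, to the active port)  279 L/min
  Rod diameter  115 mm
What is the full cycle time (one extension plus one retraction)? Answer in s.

t ≈ 9.00 s

Cap-side area A_cap = π/4 × (149 mm)² = 17440 mm^2
Rod-side annular area A_ann = π/4 × (149² − 115²) = 7050 mm^2
t_ext = A_cap·L/Q = 6.412 s
t_ret = A_ann·L/Q = 2.592 s
t_cycle = t_ext + t_ret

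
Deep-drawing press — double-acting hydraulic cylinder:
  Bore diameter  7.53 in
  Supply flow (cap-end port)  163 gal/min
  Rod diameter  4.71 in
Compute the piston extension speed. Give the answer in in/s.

v ≈ 14.1 in/s

Cap-side area A_cap = π/4 × (7.53 in)² = 44.53 in^2
v = Q / A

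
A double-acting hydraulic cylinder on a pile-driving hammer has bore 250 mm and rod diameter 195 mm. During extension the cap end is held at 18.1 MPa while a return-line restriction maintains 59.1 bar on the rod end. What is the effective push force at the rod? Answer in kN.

Cap-side area A_cap = π/4 × (250 mm)² = 49090 mm^2
Rod-side annular area A_ann = π/4 × (250² − 195²) = 19220 mm^2
Net thrust = P_cap·A_cap − P_rod·A_ann = 888.5 kN − 113.6 kN

F ≈ 775 kN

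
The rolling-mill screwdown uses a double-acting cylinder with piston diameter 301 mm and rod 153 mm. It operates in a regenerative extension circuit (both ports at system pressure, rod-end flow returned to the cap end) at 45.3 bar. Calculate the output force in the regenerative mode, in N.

With equal pressure on both faces, forces on the annular region cancel; the net push is pressure × rod cross-section.
Rod cross-section A_rod = π/4 × (153 mm)² = 18390 mm^2
F = P × A_rod

F ≈ 83300 N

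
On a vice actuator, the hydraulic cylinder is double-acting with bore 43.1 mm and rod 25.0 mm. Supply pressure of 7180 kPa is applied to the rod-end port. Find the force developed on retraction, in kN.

Rod-side annular area A_ann = π/4 × (43.1² − 25.0²) = 968.1 mm^2
On retraction the pressure acts on the annular area (bore minus rod).
F = P × A_ann

F ≈ 6.95 kN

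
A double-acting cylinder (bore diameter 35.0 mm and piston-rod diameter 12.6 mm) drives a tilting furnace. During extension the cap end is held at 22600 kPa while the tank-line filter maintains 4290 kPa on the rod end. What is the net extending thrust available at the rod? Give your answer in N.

Cap-side area A_cap = π/4 × (35.0 mm)² = 962.1 mm^2
Rod-side annular area A_ann = π/4 × (35.0² − 12.6²) = 837.4 mm^2
Net thrust = P_cap·A_cap − P_rod·A_ann = 21740 N − 3593 N

F ≈ 18200 N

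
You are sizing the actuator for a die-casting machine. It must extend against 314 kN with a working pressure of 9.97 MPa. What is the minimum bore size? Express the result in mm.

D ≈ 200 mm

Extension force acts on the full piston face: F = P × (π/4)D².
D = √(4F / (πP)) = √(4 × 314 kN / (π × 9.97 MPa))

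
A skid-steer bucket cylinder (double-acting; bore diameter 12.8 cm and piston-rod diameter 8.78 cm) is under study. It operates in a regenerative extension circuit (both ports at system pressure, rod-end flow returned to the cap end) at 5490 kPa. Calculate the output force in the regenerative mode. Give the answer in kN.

F ≈ 33.2 kN

With equal pressure on both faces, forces on the annular region cancel; the net push is pressure × rod cross-section.
Rod cross-section A_rod = π/4 × (8.78 cm)² = 60.55 cm^2
F = P × A_rod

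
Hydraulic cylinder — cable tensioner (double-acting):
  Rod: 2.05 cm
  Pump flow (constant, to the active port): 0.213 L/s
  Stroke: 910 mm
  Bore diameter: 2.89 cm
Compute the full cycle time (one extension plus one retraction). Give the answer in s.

Cap-side area A_cap = π/4 × (2.89 cm)² = 6.560 cm^2
Rod-side annular area A_ann = π/4 × (2.89² − 2.05²) = 3.259 cm^2
t_ext = A_cap·L/Q = 2.803 s
t_ret = A_ann·L/Q = 1.392 s
t_cycle = t_ext + t_ret

t ≈ 4.19 s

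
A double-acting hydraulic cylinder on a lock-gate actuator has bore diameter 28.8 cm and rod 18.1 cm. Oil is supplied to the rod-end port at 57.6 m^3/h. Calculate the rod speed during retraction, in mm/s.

v ≈ 406 mm/s

Rod-side annular area A_ann = π/4 × (28.8² − 18.1²) = 394.1 cm^2
Flow into the rod-end port fills the annular volume.
v = Q / A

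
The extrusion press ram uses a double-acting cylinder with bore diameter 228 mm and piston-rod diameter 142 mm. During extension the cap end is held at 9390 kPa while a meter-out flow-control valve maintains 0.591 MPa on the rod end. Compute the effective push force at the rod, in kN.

F ≈ 369 kN

Cap-side area A_cap = π/4 × (228 mm)² = 40830 mm^2
Rod-side annular area A_ann = π/4 × (228² − 142²) = 24990 mm^2
Net thrust = P_cap·A_cap − P_rod·A_ann = 383.4 kN − 14.77 kN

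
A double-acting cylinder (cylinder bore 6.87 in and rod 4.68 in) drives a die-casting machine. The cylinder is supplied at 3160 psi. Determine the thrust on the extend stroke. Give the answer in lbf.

F ≈ 1.17e5 lbf

Cap-side area A_cap = π/4 × (6.87 in)² = 37.07 in^2
F = P × A_cap = 3160 psi × A_cap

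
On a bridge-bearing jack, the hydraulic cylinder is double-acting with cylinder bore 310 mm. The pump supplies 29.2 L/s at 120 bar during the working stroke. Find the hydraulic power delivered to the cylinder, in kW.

Hydraulic power = P × Q

W ≈ 350 kW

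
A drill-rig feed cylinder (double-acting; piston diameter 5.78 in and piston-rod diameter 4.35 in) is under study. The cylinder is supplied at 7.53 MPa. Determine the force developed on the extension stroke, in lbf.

F ≈ 28700 lbf

Cap-side area A_cap = π/4 × (5.78 in)² = 26.24 in^2
F = P × A_cap = 7.53 MPa × A_cap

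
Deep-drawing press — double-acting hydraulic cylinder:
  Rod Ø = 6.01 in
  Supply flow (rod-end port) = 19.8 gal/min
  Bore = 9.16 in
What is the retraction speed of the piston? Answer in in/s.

v ≈ 2.03 in/s

Rod-side annular area A_ann = π/4 × (9.16² − 6.01²) = 37.53 in^2
Flow into the rod-end port fills the annular volume.
v = Q / A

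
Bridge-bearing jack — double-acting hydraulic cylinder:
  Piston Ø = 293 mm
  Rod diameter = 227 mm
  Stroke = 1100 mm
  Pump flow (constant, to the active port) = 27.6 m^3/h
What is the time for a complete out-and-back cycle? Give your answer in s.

Cap-side area A_cap = π/4 × (293 mm)² = 67430 mm^2
Rod-side annular area A_ann = π/4 × (293² − 227²) = 26950 mm^2
t_ext = A_cap·L/Q = 9.674 s
t_ret = A_ann·L/Q = 3.867 s
t_cycle = t_ext + t_ret

t ≈ 13.5 s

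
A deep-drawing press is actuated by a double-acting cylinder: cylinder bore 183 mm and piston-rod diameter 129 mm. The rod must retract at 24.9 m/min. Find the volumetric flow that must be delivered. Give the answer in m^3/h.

Q ≈ 19.8 m^3/h

Rod-side annular area A_ann = π/4 × (183² − 129²) = 13230 mm^2
Q = A × v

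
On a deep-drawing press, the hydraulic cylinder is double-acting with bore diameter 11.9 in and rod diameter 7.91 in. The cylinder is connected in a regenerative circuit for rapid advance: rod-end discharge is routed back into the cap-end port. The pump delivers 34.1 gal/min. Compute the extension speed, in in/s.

In regeneration the rod-end outflow joins the pump flow into the cap end, so the net volume the pump must supply per unit advance equals the rod cross-section area.
Rod cross-section A_rod = π/4 × (7.91 in)² = 49.14 in^2
v = Q_pump / A_rod

v ≈ 2.67 in/s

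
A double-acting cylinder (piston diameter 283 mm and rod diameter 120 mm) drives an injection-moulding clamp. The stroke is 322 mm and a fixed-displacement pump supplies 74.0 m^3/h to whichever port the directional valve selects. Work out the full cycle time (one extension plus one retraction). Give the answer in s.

Cap-side area A_cap = π/4 × (283 mm)² = 62900 mm^2
Rod-side annular area A_ann = π/4 × (283² − 120²) = 51590 mm^2
t_ext = A_cap·L/Q = 0.9853 s
t_ret = A_ann·L/Q = 0.8082 s
t_cycle = t_ext + t_ret

t ≈ 1.79 s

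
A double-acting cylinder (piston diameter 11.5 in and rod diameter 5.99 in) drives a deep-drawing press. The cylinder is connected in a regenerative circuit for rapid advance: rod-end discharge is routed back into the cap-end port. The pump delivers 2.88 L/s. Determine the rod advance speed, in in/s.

In regeneration the rod-end outflow joins the pump flow into the cap end, so the net volume the pump must supply per unit advance equals the rod cross-section area.
Rod cross-section A_rod = π/4 × (5.99 in)² = 28.18 in^2
v = Q_pump / A_rod

v ≈ 6.24 in/s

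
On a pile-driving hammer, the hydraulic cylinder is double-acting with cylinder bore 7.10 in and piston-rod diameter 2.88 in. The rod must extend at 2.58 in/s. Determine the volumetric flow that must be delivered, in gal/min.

Q ≈ 26.5 gal/min

Cap-side area A_cap = π/4 × (7.10 in)² = 39.59 in^2
Q = A × v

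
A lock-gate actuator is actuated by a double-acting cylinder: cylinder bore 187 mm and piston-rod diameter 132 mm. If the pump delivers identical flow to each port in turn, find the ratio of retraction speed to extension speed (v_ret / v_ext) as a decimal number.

Cap-side area A_cap = π/4 × (187 mm)² = 27460 mm^2
Rod-side annular area A_ann = π/4 × (187² − 132²) = 13780 mm^2
For equal Q, v ∝ 1/A, so v_ret/v_ext = A_cap/A_ann.

v_ret/v_ext ≈ 1.99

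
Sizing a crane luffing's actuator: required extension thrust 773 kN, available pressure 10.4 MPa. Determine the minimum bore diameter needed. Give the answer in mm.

D ≈ 308 mm

Extension force acts on the full piston face: F = P × (π/4)D².
D = √(4F / (πP)) = √(4 × 773 kN / (π × 10.4 MPa))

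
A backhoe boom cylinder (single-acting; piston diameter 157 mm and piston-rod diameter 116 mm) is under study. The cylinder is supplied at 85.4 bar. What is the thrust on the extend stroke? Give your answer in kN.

F ≈ 165 kN

Cap-side area A_cap = π/4 × (157 mm)² = 19360 mm^2
F = P × A_cap = 85.4 bar × A_cap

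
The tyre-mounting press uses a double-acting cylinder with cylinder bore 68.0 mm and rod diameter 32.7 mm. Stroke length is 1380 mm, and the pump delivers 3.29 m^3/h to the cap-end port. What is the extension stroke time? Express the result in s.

t ≈ 5.48 s

Cap-side area A_cap = π/4 × (68.0 mm)² = 3632 mm^2
Swept volume V = A × L; t = V / Q = A·L / Q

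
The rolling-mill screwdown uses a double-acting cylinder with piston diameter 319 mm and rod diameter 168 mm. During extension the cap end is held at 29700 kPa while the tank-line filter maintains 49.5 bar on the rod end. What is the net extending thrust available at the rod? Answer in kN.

Cap-side area A_cap = π/4 × (319 mm)² = 79920 mm^2
Rod-side annular area A_ann = π/4 × (319² − 168²) = 57760 mm^2
Net thrust = P_cap·A_cap − P_rod·A_ann = 2374 kN − 285.9 kN

F ≈ 2090 kN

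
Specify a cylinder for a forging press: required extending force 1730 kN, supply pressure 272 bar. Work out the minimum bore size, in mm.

Extension force acts on the full piston face: F = P × (π/4)D².
D = √(4F / (πP)) = √(4 × 1730 kN / (π × 272 bar))

D ≈ 285 mm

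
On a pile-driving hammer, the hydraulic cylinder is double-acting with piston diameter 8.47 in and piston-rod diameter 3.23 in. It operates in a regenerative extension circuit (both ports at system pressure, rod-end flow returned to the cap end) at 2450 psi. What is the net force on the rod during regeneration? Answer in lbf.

F ≈ 20100 lbf

With equal pressure on both faces, forces on the annular region cancel; the net push is pressure × rod cross-section.
Rod cross-section A_rod = π/4 × (3.23 in)² = 8.194 in^2
F = P × A_rod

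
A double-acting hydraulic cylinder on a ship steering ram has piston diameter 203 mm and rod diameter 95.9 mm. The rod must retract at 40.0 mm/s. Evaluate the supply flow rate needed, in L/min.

Q ≈ 60.3 L/min

Rod-side annular area A_ann = π/4 × (203² − 95.9²) = 25140 mm^2
Q = A × v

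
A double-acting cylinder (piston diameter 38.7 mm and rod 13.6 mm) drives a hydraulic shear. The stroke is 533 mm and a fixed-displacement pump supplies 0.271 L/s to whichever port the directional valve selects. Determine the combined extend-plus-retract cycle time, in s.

Cap-side area A_cap = π/4 × (38.7 mm)² = 1176 mm^2
Rod-side annular area A_ann = π/4 × (38.7² − 13.6²) = 1031 mm^2
t_ext = A_cap·L/Q = 2.314 s
t_ret = A_ann·L/Q = 2.028 s
t_cycle = t_ext + t_ret

t ≈ 4.34 s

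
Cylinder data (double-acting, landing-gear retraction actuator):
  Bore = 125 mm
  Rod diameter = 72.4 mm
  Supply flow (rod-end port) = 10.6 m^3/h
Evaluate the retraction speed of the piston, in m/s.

v ≈ 0.361 m/s

Rod-side annular area A_ann = π/4 × (125² − 72.4²) = 8155 mm^2
Flow into the rod-end port fills the annular volume.
v = Q / A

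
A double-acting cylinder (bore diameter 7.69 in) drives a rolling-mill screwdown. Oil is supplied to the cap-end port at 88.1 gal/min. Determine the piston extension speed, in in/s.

v ≈ 7.30 in/s

Cap-side area A_cap = π/4 × (7.69 in)² = 46.45 in^2
v = Q / A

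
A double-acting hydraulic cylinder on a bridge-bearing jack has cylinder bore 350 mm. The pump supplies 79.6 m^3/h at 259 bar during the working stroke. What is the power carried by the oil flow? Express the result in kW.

Hydraulic power = P × Q

W ≈ 573 kW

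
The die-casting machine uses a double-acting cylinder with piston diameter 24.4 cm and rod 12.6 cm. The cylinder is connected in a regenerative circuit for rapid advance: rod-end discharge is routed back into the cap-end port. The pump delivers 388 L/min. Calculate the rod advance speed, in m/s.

v ≈ 0.519 m/s

In regeneration the rod-end outflow joins the pump flow into the cap end, so the net volume the pump must supply per unit advance equals the rod cross-section area.
Rod cross-section A_rod = π/4 × (12.6 cm)² = 124.7 cm^2
v = Q_pump / A_rod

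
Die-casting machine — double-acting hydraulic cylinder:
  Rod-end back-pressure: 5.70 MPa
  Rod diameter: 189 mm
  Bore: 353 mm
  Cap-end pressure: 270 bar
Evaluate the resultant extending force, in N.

F ≈ 2.24e6 N

Cap-side area A_cap = π/4 × (353 mm)² = 97870 mm^2
Rod-side annular area A_ann = π/4 × (353² − 189²) = 69810 mm^2
Net thrust = P_cap·A_cap − P_rod·A_ann = 2.642e6 N − 3.979e5 N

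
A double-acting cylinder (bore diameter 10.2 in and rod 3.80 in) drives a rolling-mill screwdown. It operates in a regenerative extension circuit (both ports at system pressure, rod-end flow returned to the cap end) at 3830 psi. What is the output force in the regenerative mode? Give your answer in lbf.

F ≈ 43400 lbf

With equal pressure on both faces, forces on the annular region cancel; the net push is pressure × rod cross-section.
Rod cross-section A_rod = π/4 × (3.80 in)² = 11.34 in^2
F = P × A_rod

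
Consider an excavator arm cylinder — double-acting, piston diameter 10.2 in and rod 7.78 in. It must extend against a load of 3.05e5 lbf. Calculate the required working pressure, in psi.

P ≈ 3730 psi

Cap-side area A_cap = π/4 × (10.2 in)² = 81.71 in^2
P = F / A = 3.05e5 lbf / A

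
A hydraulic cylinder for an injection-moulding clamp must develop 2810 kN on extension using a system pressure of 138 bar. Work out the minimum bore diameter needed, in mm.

D ≈ 509 mm

Extension force acts on the full piston face: F = P × (π/4)D².
D = √(4F / (πP)) = √(4 × 2810 kN / (π × 138 bar))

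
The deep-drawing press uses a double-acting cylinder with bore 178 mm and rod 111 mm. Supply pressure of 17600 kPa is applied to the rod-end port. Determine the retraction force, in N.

Rod-side annular area A_ann = π/4 × (178² − 111²) = 15210 mm^2
On retraction the pressure acts on the annular area (bore minus rod).
F = P × A_ann

F ≈ 2.68e5 N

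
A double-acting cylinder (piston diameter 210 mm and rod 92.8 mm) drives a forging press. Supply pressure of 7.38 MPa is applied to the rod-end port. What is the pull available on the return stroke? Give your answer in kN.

F ≈ 206 kN

Rod-side annular area A_ann = π/4 × (210² − 92.8²) = 27870 mm^2
On retraction the pressure acts on the annular area (bore minus rod).
F = P × A_ann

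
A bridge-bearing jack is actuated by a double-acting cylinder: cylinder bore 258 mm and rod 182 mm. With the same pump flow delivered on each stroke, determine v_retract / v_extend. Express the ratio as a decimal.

Cap-side area A_cap = π/4 × (258 mm)² = 52280 mm^2
Rod-side annular area A_ann = π/4 × (258² − 182²) = 26260 mm^2
For equal Q, v ∝ 1/A, so v_ret/v_ext = A_cap/A_ann.

v_ret/v_ext ≈ 1.99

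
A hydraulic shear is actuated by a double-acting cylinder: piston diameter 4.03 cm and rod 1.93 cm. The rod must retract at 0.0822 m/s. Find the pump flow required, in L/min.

Rod-side annular area A_ann = π/4 × (4.03² − 1.93²) = 9.830 cm^2
Q = A × v

Q ≈ 4.85 L/min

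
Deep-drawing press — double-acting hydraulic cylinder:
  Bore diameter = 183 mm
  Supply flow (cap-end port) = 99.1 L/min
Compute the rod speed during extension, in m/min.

v ≈ 3.77 m/min

Cap-side area A_cap = π/4 × (183 mm)² = 26300 mm^2
v = Q / A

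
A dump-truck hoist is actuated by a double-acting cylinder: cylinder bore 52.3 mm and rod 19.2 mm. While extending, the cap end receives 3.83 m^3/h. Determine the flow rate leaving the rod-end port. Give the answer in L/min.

Q_out ≈ 55.2 L/min

Cap-side area A_cap = π/4 × (52.3 mm)² = 2148 mm^2
Rod-side annular area A_ann = π/4 × (52.3² − 19.2²) = 1859 mm^2
Piston speed v = Q_in/A_cap; rod-end outflow Q_out = v × A_ann = Q_in × A_ann/A_cap.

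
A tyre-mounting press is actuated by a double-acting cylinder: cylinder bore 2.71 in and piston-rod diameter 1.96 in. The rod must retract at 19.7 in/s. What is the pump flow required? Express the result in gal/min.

Q ≈ 14.1 gal/min

Rod-side annular area A_ann = π/4 × (2.71² − 1.96²) = 2.751 in^2
Q = A × v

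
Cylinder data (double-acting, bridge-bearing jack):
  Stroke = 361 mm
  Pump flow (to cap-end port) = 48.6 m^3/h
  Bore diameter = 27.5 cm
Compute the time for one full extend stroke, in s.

t ≈ 1.59 s

Cap-side area A_cap = π/4 × (27.5 cm)² = 594.0 cm^2
Swept volume V = A × L; t = V / Q = A·L / Q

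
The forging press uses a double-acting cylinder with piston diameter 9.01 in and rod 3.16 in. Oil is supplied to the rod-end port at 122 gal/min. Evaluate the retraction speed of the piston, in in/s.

v ≈ 8.40 in/s

Rod-side annular area A_ann = π/4 × (9.01² − 3.16²) = 55.92 in^2
Flow into the rod-end port fills the annular volume.
v = Q / A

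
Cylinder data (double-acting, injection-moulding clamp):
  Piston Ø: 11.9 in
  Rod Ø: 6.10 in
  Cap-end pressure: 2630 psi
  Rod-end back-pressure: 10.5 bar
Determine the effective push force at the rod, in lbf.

F ≈ 2.80e5 lbf

Cap-side area A_cap = π/4 × (11.9 in)² = 111.2 in^2
Rod-side annular area A_ann = π/4 × (11.9² − 6.10²) = 82.00 in^2
Net thrust = P_cap·A_cap − P_rod·A_ann = 2.925e5 lbf − 12490 lbf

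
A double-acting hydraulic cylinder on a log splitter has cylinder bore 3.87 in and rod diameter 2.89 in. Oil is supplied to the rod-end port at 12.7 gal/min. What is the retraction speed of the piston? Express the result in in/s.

v ≈ 9.40 in/s

Rod-side annular area A_ann = π/4 × (3.87² − 2.89²) = 5.203 in^2
Flow into the rod-end port fills the annular volume.
v = Q / A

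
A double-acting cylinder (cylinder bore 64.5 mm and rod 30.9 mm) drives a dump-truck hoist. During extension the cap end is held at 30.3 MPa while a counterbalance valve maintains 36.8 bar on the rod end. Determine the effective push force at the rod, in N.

Cap-side area A_cap = π/4 × (64.5 mm)² = 3267 mm^2
Rod-side annular area A_ann = π/4 × (64.5² − 30.9²) = 2518 mm^2
Net thrust = P_cap·A_cap − P_rod·A_ann = 99000 N − 9265 N

F ≈ 89700 N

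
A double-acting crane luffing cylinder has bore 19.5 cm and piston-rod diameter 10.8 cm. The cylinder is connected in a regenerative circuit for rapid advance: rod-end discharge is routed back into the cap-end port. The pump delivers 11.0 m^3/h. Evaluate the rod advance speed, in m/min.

v ≈ 20.0 m/min

In regeneration the rod-end outflow joins the pump flow into the cap end, so the net volume the pump must supply per unit advance equals the rod cross-section area.
Rod cross-section A_rod = π/4 × (10.8 cm)² = 91.61 cm^2
v = Q_pump / A_rod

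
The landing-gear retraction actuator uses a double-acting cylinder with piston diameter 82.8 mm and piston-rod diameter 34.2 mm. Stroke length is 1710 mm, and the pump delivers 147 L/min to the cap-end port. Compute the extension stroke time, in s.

t ≈ 3.76 s

Cap-side area A_cap = π/4 × (82.8 mm)² = 5385 mm^2
Swept volume V = A × L; t = V / Q = A·L / Q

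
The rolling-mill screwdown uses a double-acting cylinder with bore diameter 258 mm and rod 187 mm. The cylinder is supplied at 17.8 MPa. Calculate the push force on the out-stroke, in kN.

Cap-side area A_cap = π/4 × (258 mm)² = 52280 mm^2
F = P × A_cap = 17.8 MPa × A_cap

F ≈ 931 kN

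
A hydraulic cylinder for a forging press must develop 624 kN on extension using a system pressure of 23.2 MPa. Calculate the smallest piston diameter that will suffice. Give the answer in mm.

D ≈ 185 mm

Extension force acts on the full piston face: F = P × (π/4)D².
D = √(4F / (πP)) = √(4 × 624 kN / (π × 23.2 MPa))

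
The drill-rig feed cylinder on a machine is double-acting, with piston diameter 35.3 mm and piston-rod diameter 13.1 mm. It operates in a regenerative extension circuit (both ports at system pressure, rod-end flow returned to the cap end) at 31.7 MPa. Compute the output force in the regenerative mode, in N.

With equal pressure on both faces, forces on the annular region cancel; the net push is pressure × rod cross-section.
Rod cross-section A_rod = π/4 × (13.1 mm)² = 134.8 mm^2
F = P × A_rod

F ≈ 4270 N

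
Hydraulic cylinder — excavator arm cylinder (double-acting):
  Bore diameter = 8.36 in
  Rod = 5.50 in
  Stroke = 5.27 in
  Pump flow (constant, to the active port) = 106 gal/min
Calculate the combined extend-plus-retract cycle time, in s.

t ≈ 1.11 s

Cap-side area A_cap = π/4 × (8.36 in)² = 54.89 in^2
Rod-side annular area A_ann = π/4 × (8.36² − 5.50²) = 31.13 in^2
t_ext = A_cap·L/Q = 0.7088 s
t_ret = A_ann·L/Q = 0.4020 s
t_cycle = t_ext + t_ret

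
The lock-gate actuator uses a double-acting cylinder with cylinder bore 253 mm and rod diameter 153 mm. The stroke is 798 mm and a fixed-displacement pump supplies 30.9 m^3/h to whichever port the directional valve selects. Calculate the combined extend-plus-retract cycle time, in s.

Cap-side area A_cap = π/4 × (253 mm)² = 50270 mm^2
Rod-side annular area A_ann = π/4 × (253² − 153²) = 31890 mm^2
t_ext = A_cap·L/Q = 4.674 s
t_ret = A_ann·L/Q = 2.965 s
t_cycle = t_ext + t_ret

t ≈ 7.64 s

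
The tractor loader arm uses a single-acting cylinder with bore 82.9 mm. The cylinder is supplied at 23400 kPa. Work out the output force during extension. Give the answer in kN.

F ≈ 126 kN

Cap-side area A_cap = π/4 × (82.9 mm)² = 5398 mm^2
F = P × A_cap = 23400 kPa × A_cap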